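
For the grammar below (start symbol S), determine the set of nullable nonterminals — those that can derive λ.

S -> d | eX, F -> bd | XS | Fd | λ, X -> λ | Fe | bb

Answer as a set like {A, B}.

{F, X}

Directly nullable (have an ε-rule): {F, X}.
Not nullable: S — each has a terminal in every rule's right-hand side or depends on a non-nullable symbol.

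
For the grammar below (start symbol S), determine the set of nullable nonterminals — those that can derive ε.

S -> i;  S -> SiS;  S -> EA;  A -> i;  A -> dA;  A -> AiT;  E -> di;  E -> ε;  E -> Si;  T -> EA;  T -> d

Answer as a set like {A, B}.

Directly nullable (have an ε-rule): {E}.
Not nullable: A, S, T — each has a terminal in every rule's right-hand side or depends on a non-nullable symbol.

{E}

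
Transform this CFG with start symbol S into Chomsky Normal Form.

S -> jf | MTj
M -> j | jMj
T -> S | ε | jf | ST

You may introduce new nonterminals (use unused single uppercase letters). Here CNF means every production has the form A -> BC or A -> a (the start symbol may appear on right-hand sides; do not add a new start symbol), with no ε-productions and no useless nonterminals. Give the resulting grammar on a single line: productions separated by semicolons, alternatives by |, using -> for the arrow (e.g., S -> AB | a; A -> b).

Nullable: {T}; after ε-elimination: S -> Mj | jf | MTj; M -> j | jMj; T -> S | ST | jf.
After unit-elimination: S -> Mj | jf | MTj; M -> j | jMj; T -> Mj | ST | jf | MTj.
TERM: introduce B -> f, A -> j and substitute in every rule of length ≥2.
BIN: M -> AMA becomes M -> AC, C -> MA; S -> MTA becomes S -> MD, D -> TA; T -> MTA becomes T -> ME, E -> TA.

S -> AB | MA | MD; A -> j; B -> f; C -> MA; D -> TA; E -> TA; M -> j | AC; T -> AB | MA | ME | ST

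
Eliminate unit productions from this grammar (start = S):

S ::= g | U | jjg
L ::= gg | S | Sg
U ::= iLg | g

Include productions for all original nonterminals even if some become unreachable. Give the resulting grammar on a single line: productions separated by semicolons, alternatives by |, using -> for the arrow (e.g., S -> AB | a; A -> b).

Unit productions: L->S, S->U.
Unit pairs (A ⇒* B via units): (L,S), (L,U), (S,U).
S: inherits non-unit rules of {S, U} → g | iLg | jjg.
L: inherits non-unit rules of {L, S, U} → Sg | g | gg | iLg | jjg.
U: inherits non-unit rules of {U} → g | iLg.

S -> g | iLg | jjg; L -> g | Sg | gg | iLg | jjg; U -> g | iLg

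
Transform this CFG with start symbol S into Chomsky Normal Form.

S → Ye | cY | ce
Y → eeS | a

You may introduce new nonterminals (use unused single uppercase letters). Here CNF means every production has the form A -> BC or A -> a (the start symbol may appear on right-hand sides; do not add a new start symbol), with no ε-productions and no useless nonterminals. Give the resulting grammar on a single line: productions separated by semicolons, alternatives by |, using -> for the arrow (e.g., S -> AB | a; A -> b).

No ε-productions.
No unit productions to eliminate.
TERM: introduce B -> c, A -> e and substitute in every rule of length ≥2.
BIN: Y -> AAS becomes Y -> AC, C -> AS.

S -> BA | BY | YA; A -> e; B -> c; C -> AS; Y -> a | AC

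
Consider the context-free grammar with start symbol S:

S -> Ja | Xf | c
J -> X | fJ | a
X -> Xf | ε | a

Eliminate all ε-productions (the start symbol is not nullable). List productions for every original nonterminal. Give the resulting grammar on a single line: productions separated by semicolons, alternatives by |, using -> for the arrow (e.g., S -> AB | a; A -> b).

S -> a | c | f | Ja | Xf; J -> X | a | f | fJ; X -> a | f | Xf

Nullable set: {J, X}.
S -> Ja: J nullable, giving Ja | a.
S -> Xf: X nullable, giving Xf | f.
J -> X: X nullable, giving X.
J -> fJ: J nullable, giving f | fJ.
Drop X -> ε.
X -> Xf: X nullable, giving Xf | f.
Unchanged (no nullable symbols): S -> c; J -> a; X -> a.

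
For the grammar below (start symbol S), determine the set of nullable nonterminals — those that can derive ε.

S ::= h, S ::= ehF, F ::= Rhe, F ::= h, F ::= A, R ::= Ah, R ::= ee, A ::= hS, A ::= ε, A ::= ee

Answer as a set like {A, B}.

Directly nullable (have an ε-rule): {A}.
F is nullable via F -> A (every symbol on the right is already known nullable).
Not nullable: R, S — each has a terminal in every rule's right-hand side or depends on a non-nullable symbol.

{A, F}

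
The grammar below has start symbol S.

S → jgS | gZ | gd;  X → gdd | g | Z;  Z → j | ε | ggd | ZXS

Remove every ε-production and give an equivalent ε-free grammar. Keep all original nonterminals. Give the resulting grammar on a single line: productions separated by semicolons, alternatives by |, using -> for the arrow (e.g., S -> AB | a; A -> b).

S -> g | gZ | gd | jgS; X -> Z | g | gdd; Z -> S | j | XS | ZS | ZXS | ggd

Nullable set: {X, Z}.
S -> gZ: Z nullable, giving g | gZ.
X -> Z: Z nullable, giving Z.
Drop Z -> ε.
Z -> ZXS: Z, X nullable, giving S | XS | ZS | ZXS.
Unchanged (no nullable symbols): S -> gd; S -> jgS; X -> g; X -> gdd; Z -> ggd; Z -> j.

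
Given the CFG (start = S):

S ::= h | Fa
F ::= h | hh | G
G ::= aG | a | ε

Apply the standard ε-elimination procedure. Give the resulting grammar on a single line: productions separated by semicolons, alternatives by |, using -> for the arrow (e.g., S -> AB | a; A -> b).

S -> a | h | Fa; F -> G | h | hh; G -> a | aG

Nullable set: {F, G}.
S -> Fa: F nullable, giving Fa | a.
F -> G: G nullable, giving G.
Drop G -> ε.
G -> aG: G nullable, giving a | aG.
Unchanged (no nullable symbols): S -> h; F -> h; F -> hh; G -> a.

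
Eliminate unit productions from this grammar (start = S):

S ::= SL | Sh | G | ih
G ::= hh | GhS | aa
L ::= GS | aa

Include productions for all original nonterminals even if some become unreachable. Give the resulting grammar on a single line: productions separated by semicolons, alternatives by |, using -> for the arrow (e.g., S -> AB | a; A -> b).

S -> SL | Sh | aa | hh | ih | GhS; G -> aa | hh | GhS; L -> GS | aa

Unit productions: S->G.
Unit pairs (A ⇒* B via units): (S,G).
S: inherits non-unit rules of {G, S} → GhS | SL | Sh | aa | hh | ih.
G: inherits non-unit rules of {G} → GhS | aa | hh.
L: inherits non-unit rules of {L} → GS | aa.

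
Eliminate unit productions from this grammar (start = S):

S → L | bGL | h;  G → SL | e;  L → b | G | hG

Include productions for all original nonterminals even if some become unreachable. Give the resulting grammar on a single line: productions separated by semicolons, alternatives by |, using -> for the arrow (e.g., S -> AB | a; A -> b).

Unit productions: L->G, S->L.
Unit pairs (A ⇒* B via units): (L,G), (S,G), (S,L).
S: inherits non-unit rules of {G, L, S} → SL | b | bGL | e | h | hG.
G: inherits non-unit rules of {G} → SL | e.
L: inherits non-unit rules of {G, L} → SL | b | e | hG.

S -> b | e | h | SL | hG | bGL; G -> e | SL; L -> b | e | SL | hG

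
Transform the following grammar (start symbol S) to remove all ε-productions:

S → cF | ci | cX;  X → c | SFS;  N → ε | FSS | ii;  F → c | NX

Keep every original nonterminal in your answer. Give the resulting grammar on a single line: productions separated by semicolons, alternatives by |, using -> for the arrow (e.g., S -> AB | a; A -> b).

S -> cF | cX | ci; F -> X | c | NX; N -> ii | FSS; X -> c | SFS

Nullable set: {N}.
F -> NX: N nullable, giving NX | X.
Drop N -> ε.
Unchanged (no nullable symbols): S -> cF; S -> cX; S -> ci; F -> c; N -> FSS; N -> ii; X -> SFS; X -> c.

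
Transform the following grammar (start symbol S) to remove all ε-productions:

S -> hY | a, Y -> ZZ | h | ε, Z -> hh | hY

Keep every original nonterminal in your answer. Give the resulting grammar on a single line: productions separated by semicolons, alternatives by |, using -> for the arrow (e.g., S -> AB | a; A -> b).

S -> a | h | hY; Y -> h | ZZ; Z -> h | hY | hh

Nullable set: {Y}.
S -> hY: Y nullable, giving h | hY.
Drop Y -> ε.
Z -> hY: Y nullable, giving h | hY.
Unchanged (no nullable symbols): S -> a; Y -> ZZ; Y -> h; Z -> hh.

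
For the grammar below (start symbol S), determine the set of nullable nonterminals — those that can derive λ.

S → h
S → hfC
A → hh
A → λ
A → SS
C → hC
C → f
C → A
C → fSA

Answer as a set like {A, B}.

Directly nullable (have an ε-rule): {A}.
C is nullable via C -> A (every symbol on the right is already known nullable).
Not nullable: S — each has a terminal in every rule's right-hand side or depends on a non-nullable symbol.

{A, C}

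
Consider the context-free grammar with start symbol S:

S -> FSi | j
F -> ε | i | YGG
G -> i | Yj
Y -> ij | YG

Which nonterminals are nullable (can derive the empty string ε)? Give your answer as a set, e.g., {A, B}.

Directly nullable (have an ε-rule): {F}.
Not nullable: G, S, Y — each has a terminal in every rule's right-hand side or depends on a non-nullable symbol.

{F}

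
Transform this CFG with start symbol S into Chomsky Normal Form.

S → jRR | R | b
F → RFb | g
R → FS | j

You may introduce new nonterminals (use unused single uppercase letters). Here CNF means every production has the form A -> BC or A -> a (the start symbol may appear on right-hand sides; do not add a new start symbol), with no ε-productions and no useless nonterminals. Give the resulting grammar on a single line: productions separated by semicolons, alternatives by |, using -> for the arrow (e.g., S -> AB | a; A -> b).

No ε-productions.
After unit-elimination: S -> b | j | FS | jRR; F -> g | RFb; R -> j | FS.
TERM: introduce A -> b, B -> j and substitute in every rule of length ≥2.
BIN: F -> RFA becomes F -> RC, C -> FA; S -> BRR becomes S -> BD, D -> RR.

S -> b | j | BD | FS; A -> b; B -> j; C -> FA; D -> RR; F -> g | RC; R -> j | FS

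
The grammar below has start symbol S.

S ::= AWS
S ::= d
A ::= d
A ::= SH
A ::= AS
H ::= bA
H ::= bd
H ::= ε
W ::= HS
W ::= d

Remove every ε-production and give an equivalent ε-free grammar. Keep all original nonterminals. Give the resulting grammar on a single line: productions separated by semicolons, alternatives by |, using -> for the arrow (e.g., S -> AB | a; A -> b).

S -> d | AWS; A -> S | d | AS | SH; H -> bA | bd; W -> S | d | HS

Nullable set: {H}.
A -> SH: H nullable, giving S | SH.
Drop H -> ε.
W -> HS: H nullable, giving HS | S.
Unchanged (no nullable symbols): S -> AWS; S -> d; A -> AS; A -> d; H -> bA; H -> bd; W -> d.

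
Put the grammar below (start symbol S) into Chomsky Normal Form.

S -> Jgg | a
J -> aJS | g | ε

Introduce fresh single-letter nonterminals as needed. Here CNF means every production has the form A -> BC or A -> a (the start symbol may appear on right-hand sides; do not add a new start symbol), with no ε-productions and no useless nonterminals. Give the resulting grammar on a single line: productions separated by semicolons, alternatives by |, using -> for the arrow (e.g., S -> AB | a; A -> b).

S -> a | BB | JD; A -> a; B -> g; C -> JS; D -> BB; J -> g | AC | AS

Nullable: {J}; after ε-elimination: S -> a | gg | Jgg; J -> g | aS | aJS.
No unit productions to eliminate.
TERM: introduce A -> a, B -> g and substitute in every rule of length ≥2.
BIN: J -> AJS becomes J -> AC, C -> JS; S -> JBB becomes S -> JD, D -> BB.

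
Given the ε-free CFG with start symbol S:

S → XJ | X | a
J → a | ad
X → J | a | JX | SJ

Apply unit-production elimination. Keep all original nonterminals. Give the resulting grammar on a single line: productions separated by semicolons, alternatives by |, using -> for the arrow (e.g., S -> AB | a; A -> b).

S -> a | JX | SJ | XJ | ad; J -> a | ad; X -> a | JX | SJ | ad

Unit productions: S->X, X->J.
Unit pairs (A ⇒* B via units): (S,J), (S,X), (X,J).
S: inherits non-unit rules of {J, S, X} → JX | SJ | XJ | a | ad.
J: inherits non-unit rules of {J} → a | ad.
X: inherits non-unit rules of {J, X} → JX | SJ | a | ad.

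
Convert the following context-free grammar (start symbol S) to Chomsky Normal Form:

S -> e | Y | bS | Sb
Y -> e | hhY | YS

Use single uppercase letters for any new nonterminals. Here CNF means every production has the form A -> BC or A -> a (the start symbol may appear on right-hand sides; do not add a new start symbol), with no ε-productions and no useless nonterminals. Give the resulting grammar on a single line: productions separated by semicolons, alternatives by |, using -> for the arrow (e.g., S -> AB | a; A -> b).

No ε-productions.
After unit-elimination: S -> e | Sb | YS | bS | hhY; Y -> e | YS | hhY.
TERM: introduce A -> b, B -> h and substitute in every rule of length ≥2.
BIN: S -> BBY becomes S -> BC, C -> BY; Y -> BBY becomes Y -> BD, D -> BY.

S -> e | AS | BC | SA | YS; A -> b; B -> h; C -> BY; D -> BY; Y -> e | BD | YS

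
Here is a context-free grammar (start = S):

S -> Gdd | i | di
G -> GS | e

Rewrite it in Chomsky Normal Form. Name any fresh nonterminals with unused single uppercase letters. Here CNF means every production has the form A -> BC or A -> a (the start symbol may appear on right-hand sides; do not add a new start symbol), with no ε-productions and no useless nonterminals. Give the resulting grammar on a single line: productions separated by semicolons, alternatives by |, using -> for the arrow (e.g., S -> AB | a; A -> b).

No ε-productions.
No unit productions to eliminate.
TERM: introduce A -> d, B -> i and substitute in every rule of length ≥2.
BIN: S -> GAA becomes S -> GC, C -> AA.

S -> i | AB | GC; A -> d; B -> i; C -> AA; G -> e | GS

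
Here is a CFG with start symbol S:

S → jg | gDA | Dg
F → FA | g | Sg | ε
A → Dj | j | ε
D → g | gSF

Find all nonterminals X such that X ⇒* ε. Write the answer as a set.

Directly nullable (have an ε-rule): {A, F}.
Not nullable: D, S — each has a terminal in every rule's right-hand side or depends on a non-nullable symbol.

{A, F}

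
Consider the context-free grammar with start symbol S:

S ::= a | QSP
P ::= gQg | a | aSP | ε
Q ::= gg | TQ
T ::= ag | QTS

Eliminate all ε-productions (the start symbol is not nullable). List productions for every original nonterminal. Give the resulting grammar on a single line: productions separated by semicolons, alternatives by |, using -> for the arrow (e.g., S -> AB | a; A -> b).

S -> a | QS | QSP; P -> a | aS | aSP | gQg; Q -> TQ | gg; T -> ag | QTS

Nullable set: {P}.
S -> QSP: P nullable, giving QS | QSP.
Drop P -> ε.
P -> aSP: P nullable, giving aS | aSP.
Unchanged (no nullable symbols): S -> a; P -> a; P -> gQg; Q -> TQ; Q -> gg; T -> QTS; T -> ag.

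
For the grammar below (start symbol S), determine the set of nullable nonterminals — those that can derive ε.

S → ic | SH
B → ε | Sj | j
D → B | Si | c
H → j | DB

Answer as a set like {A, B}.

Directly nullable (have an ε-rule): {B}.
D is nullable via D -> B (every symbol on the right is already known nullable).
H is nullable via H -> DB (every symbol on the right is already known nullable).
Not nullable: S — each has a terminal in every rule's right-hand side or depends on a non-nullable symbol.

{B, D, H}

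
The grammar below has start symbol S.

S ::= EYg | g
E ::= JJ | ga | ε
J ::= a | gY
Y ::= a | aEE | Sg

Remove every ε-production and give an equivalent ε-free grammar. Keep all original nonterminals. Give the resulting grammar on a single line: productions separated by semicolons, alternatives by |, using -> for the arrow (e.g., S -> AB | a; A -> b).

Nullable set: {E}.
S -> EYg: E nullable, giving EYg | Yg.
Drop E -> ε.
Y -> aEE: E, E nullable, giving a | aE | aEE.
Unchanged (no nullable symbols): S -> g; E -> JJ; E -> ga; J -> a; J -> gY; Y -> Sg; Y -> a.

S -> g | Yg | EYg; E -> JJ | ga; J -> a | gY; Y -> a | Sg | aE | aEE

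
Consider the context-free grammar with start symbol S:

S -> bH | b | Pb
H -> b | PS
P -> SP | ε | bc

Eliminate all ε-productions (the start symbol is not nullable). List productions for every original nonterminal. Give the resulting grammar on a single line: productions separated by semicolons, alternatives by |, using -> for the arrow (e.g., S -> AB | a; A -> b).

Nullable set: {P}.
S -> Pb: P nullable, giving Pb | b.
H -> PS: P nullable, giving PS | S.
Drop P -> ε.
P -> SP: P nullable, giving S | SP.
Unchanged (no nullable symbols): S -> b; S -> bH; H -> b; P -> bc.

S -> b | Pb | bH; H -> S | b | PS; P -> S | SP | bc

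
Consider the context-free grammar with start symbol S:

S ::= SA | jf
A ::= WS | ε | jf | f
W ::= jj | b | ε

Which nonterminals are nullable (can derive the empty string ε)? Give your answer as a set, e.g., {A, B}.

Directly nullable (have an ε-rule): {A, W}.
Not nullable: S — each has a terminal in every rule's right-hand side or depends on a non-nullable symbol.

{A, W}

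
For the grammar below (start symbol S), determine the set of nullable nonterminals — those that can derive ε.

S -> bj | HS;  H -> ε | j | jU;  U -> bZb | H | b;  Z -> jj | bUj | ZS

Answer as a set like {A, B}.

Directly nullable (have an ε-rule): {H}.
U is nullable via U -> H (every symbol on the right is already known nullable).
Not nullable: S, Z — each has a terminal in every rule's right-hand side or depends on a non-nullable symbol.

{H, U}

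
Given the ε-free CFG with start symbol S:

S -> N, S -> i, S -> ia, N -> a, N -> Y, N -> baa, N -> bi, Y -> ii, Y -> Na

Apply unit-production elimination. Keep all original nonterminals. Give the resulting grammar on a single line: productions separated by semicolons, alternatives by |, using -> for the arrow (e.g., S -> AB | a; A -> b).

S -> a | i | Na | bi | ia | ii | baa; N -> a | Na | bi | ii | baa; Y -> Na | ii

Unit productions: N->Y, S->N.
Unit pairs (A ⇒* B via units): (N,Y), (S,N), (S,Y).
S: inherits non-unit rules of {N, S, Y} → Na | a | baa | bi | i | ia | ii.
N: inherits non-unit rules of {N, Y} → Na | a | baa | bi | ii.
Y: inherits non-unit rules of {Y} → Na | ii.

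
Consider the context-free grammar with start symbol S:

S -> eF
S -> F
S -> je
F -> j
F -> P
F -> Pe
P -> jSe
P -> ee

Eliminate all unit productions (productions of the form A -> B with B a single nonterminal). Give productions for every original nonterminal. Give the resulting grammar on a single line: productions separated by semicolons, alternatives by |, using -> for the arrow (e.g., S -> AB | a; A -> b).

Unit productions: F->P, S->F.
Unit pairs (A ⇒* B via units): (F,P), (S,F), (S,P).
S: inherits non-unit rules of {F, P, S} → Pe | eF | ee | j | jSe | je.
F: inherits non-unit rules of {F, P} → Pe | ee | j | jSe.
P: inherits non-unit rules of {P} → ee | jSe.

S -> j | Pe | eF | ee | je | jSe; F -> j | Pe | ee | jSe; P -> ee | jSe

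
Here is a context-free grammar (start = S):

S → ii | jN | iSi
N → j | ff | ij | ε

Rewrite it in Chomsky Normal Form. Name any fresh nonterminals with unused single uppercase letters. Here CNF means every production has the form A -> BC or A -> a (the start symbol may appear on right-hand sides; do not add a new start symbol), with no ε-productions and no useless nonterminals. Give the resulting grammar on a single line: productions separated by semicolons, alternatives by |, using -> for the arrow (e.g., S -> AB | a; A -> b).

S -> j | BB | BD | CN; A -> f; B -> i; C -> j; D -> SB; N -> j | AA | BC

Nullable: {N}; after ε-elimination: S -> j | ii | jN | iSi; N -> j | ff | ij.
No unit productions to eliminate.
TERM: introduce A -> f, B -> i, C -> j and substitute in every rule of length ≥2.
BIN: S -> BSB becomes S -> BD, D -> SB.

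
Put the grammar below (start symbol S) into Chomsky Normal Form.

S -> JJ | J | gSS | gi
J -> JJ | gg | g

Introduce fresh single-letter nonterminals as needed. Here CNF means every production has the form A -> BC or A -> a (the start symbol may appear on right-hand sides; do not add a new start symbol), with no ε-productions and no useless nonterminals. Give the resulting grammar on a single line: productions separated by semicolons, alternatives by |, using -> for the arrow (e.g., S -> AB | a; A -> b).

No ε-productions.
After unit-elimination: S -> g | JJ | gg | gi | gSS; J -> g | JJ | gg.
TERM: introduce A -> g, B -> i and substitute in every rule of length ≥2.
BIN: S -> ASS becomes S -> AC, C -> SS.

S -> g | AA | AB | AC | JJ; A -> g; B -> i; C -> SS; J -> g | AA | JJ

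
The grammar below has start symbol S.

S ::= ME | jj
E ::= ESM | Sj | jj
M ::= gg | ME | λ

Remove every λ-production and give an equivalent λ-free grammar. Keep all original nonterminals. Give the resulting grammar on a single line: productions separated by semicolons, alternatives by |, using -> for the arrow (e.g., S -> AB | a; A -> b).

S -> E | ME | jj; E -> ES | Sj | jj | ESM; M -> E | ME | gg

Nullable set: {M}.
S -> ME: M nullable, giving E | ME.
E -> ESM: M nullable, giving ES | ESM.
Drop M -> λ.
M -> ME: M nullable, giving E | ME.
Unchanged (no nullable symbols): S -> jj; E -> Sj; E -> jj; M -> gg.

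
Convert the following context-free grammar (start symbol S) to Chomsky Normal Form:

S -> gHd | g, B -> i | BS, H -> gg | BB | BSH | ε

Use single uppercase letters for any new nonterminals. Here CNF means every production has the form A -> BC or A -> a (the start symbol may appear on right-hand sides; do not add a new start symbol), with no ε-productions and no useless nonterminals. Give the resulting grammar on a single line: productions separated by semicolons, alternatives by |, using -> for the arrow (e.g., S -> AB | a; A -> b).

Nullable: {H}; after ε-elimination: S -> g | gd | gHd; B -> i | BS; H -> BB | BS | gg | BSH.
No unit productions to eliminate.
TERM: introduce C -> d, A -> g and substitute in every rule of length ≥2.
BIN: H -> BSH becomes H -> BD, D -> SH; S -> AHC becomes S -> AE, E -> HC.

S -> g | AC | AE; A -> g; B -> i | BS; C -> d; D -> SH; E -> HC; H -> AA | BB | BD | BS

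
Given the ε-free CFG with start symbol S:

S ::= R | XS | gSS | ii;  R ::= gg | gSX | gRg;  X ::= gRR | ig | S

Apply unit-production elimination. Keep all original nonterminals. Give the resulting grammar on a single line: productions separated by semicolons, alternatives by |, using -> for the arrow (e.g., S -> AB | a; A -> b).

Unit productions: S->R, X->S.
Unit pairs (A ⇒* B via units): (S,R), (X,R), (X,S).
S: inherits non-unit rules of {R, S} → XS | gRg | gSS | gSX | gg | ii.
R: inherits non-unit rules of {R} → gRg | gSX | gg.
X: inherits non-unit rules of {R, S, X} → XS | gRR | gRg | gSS | gSX | gg | ig | ii.

S -> XS | gg | ii | gRg | gSS | gSX; R -> gg | gRg | gSX; X -> XS | gg | ig | ii | gRR | gRg | gSS | gSX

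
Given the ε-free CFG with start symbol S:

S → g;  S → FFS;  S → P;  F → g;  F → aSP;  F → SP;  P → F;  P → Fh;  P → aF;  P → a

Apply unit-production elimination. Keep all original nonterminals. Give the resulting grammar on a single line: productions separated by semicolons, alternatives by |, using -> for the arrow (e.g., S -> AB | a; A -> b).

S -> a | g | Fh | SP | aF | FFS | aSP; F -> g | SP | aSP; P -> a | g | Fh | SP | aF | aSP

Unit productions: P->F, S->P.
Unit pairs (A ⇒* B via units): (P,F), (S,F), (S,P).
S: inherits non-unit rules of {F, P, S} → FFS | Fh | SP | a | aF | aSP | g.
F: inherits non-unit rules of {F} → SP | aSP | g.
P: inherits non-unit rules of {F, P} → Fh | SP | a | aF | aSP | g.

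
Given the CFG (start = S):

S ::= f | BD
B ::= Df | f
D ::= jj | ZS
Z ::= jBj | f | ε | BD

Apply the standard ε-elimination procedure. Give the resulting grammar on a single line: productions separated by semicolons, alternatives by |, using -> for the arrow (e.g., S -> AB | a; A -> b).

S -> f | BD; B -> f | Df; D -> S | ZS | jj; Z -> f | BD | jBj

Nullable set: {Z}.
D -> ZS: Z nullable, giving S | ZS.
Drop Z -> ε.
Unchanged (no nullable symbols): S -> BD; S -> f; B -> Df; B -> f; D -> jj; Z -> BD; Z -> f; Z -> jBj.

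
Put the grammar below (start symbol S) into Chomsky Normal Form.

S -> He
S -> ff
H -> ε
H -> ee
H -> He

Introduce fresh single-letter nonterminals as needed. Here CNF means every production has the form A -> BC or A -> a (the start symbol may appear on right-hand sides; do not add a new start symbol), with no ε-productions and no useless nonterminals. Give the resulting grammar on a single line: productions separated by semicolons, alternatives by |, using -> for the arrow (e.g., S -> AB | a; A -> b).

Nullable: {H}; after ε-elimination: S -> e | He | ff; H -> e | He | ee.
No unit productions to eliminate.
TERM: introduce A -> e, B -> f and substitute in every rule of length ≥2.

S -> e | BB | HA; A -> e; B -> f; H -> e | AA | HA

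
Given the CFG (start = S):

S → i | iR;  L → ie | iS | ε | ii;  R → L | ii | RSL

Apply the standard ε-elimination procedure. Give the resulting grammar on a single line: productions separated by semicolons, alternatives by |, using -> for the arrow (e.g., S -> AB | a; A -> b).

Nullable set: {L, R}.
S -> iR: R nullable, giving i | iR.
Drop L -> ε.
R -> L: L nullable, giving L.
R -> RSL: R, L nullable, giving RS | RSL | S | SL.
Unchanged (no nullable symbols): S -> i; L -> iS; L -> ie; L -> ii; R -> ii.

S -> i | iR; L -> iS | ie | ii; R -> L | S | RS | SL | ii | RSL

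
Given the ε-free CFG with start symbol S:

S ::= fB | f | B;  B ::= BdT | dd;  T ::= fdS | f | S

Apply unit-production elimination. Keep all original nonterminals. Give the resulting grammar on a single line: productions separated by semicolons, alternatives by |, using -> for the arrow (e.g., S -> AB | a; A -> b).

Unit productions: S->B, T->S.
Unit pairs (A ⇒* B via units): (S,B), (T,B), (T,S).
S: inherits non-unit rules of {B, S} → BdT | dd | f | fB.
B: inherits non-unit rules of {B} → BdT | dd.
T: inherits non-unit rules of {B, S, T} → BdT | dd | f | fB | fdS.

S -> f | dd | fB | BdT; B -> dd | BdT; T -> f | dd | fB | BdT | fdS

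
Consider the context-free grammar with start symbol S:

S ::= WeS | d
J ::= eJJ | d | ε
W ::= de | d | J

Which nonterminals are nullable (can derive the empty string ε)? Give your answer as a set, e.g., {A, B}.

{J, W}

Directly nullable (have an ε-rule): {J}.
W is nullable via W -> J (every symbol on the right is already known nullable).
Not nullable: S — each has a terminal in every rule's right-hand side or depends on a non-nullable symbol.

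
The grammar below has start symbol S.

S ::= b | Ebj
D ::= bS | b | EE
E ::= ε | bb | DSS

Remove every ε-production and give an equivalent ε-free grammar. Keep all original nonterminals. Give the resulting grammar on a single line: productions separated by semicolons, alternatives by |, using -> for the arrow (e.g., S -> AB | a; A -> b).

S -> b | bj | Ebj; D -> E | b | EE | bS; E -> SS | bb | DSS

Nullable set: {D, E}.
S -> Ebj: E nullable, giving Ebj | bj.
D -> EE: E, E nullable, giving E | EE.
Drop E -> ε.
E -> DSS: D nullable, giving DSS | SS.
Unchanged (no nullable symbols): S -> b; D -> b; D -> bS; E -> bb.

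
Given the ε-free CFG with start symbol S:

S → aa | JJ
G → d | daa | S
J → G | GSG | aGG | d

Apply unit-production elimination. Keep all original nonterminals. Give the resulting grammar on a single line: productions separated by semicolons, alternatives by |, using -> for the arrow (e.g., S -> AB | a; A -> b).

Unit productions: G->S, J->G.
Unit pairs (A ⇒* B via units): (G,S), (J,G), (J,S).
S: inherits non-unit rules of {S} → JJ | aa.
G: inherits non-unit rules of {G, S} → JJ | aa | d | daa.
J: inherits non-unit rules of {G, J, S} → GSG | JJ | aGG | aa | d | daa.

S -> JJ | aa; G -> d | JJ | aa | daa; J -> d | JJ | aa | GSG | aGG | daa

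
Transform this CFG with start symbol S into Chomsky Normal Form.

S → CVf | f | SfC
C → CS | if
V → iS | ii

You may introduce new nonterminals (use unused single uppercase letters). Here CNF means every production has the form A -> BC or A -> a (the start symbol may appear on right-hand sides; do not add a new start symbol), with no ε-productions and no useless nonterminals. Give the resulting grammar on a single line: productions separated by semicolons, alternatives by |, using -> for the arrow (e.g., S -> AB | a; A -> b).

S -> f | CD | SE; A -> i; B -> f; C -> AB | CS; D -> VB; E -> BC; V -> AA | AS

No ε-productions.
No unit productions to eliminate.
TERM: introduce B -> f, A -> i and substitute in every rule of length ≥2.
BIN: S -> CVB becomes S -> CD, D -> VB; S -> SBC becomes S -> SE, E -> BC.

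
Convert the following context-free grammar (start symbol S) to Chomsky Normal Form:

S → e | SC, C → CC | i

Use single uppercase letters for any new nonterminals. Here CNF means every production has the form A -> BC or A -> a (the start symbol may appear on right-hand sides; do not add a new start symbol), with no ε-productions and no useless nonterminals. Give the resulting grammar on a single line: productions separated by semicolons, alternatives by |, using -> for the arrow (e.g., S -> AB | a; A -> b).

S -> e | SC; C -> i | CC

No ε-productions.
No unit productions to eliminate.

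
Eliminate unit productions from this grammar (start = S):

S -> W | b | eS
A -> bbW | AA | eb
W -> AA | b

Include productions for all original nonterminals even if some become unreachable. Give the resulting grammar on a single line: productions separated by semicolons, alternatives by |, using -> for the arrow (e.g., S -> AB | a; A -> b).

S -> b | AA | eS; A -> AA | eb | bbW; W -> b | AA

Unit productions: S->W.
Unit pairs (A ⇒* B via units): (S,W).
S: inherits non-unit rules of {S, W} → AA | b | eS.
A: inherits non-unit rules of {A} → AA | bbW | eb.
W: inherits non-unit rules of {W} → AA | b.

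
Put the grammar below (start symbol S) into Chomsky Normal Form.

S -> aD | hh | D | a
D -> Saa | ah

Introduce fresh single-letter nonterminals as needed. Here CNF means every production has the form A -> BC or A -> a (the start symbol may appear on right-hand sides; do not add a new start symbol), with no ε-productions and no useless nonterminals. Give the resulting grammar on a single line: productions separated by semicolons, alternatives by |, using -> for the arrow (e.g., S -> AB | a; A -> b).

No ε-productions.
After unit-elimination: S -> a | aD | ah | hh | Saa; D -> ah | Saa.
TERM: introduce A -> a, B -> h and substitute in every rule of length ≥2.
BIN: D -> SAA becomes D -> SC, C -> AA; S -> SAA becomes S -> SE, E -> AA.

S -> a | AB | AD | BB | SE; A -> a; B -> h; C -> AA; D -> AB | SC; E -> AA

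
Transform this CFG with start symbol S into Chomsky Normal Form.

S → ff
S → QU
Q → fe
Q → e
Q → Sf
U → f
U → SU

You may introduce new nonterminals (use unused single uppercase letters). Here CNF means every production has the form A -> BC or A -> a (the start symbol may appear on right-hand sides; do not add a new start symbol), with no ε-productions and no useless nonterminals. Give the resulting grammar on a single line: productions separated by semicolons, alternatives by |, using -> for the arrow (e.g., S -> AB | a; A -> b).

No ε-productions.
No unit productions to eliminate.
TERM: introduce B -> e, A -> f and substitute in every rule of length ≥2.

S -> AA | QU; A -> f; B -> e; Q -> e | AB | SA; U -> f | SU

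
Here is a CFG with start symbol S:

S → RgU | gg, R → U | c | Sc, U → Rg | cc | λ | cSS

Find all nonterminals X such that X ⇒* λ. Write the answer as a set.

Directly nullable (have an ε-rule): {U}.
R is nullable via R -> U (every symbol on the right is already known nullable).
Not nullable: S — each has a terminal in every rule's right-hand side or depends on a non-nullable symbol.

{R, U}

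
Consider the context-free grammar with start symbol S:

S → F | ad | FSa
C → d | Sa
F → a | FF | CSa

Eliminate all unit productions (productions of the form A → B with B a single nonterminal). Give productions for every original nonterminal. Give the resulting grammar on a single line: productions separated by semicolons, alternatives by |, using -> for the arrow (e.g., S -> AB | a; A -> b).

Unit productions: S->F.
Unit pairs (A ⇒* B via units): (S,F).
S: inherits non-unit rules of {F, S} → CSa | FF | FSa | a | ad.
C: inherits non-unit rules of {C} → Sa | d.
F: inherits non-unit rules of {F} → CSa | FF | a.

S -> a | FF | ad | CSa | FSa; C -> d | Sa; F -> a | FF | CSa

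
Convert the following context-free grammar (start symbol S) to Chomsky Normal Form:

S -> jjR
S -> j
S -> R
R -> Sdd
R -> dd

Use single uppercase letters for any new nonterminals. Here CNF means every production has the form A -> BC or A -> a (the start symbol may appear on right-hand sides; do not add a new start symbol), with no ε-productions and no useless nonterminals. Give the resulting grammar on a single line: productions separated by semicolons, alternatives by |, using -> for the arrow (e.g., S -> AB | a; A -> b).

S -> j | AA | BD | SE; A -> d; B -> j; C -> AA; D -> BR; E -> AA; R -> AA | SC

No ε-productions.
After unit-elimination: S -> j | dd | Sdd | jjR; R -> dd | Sdd.
TERM: introduce A -> d, B -> j and substitute in every rule of length ≥2.
BIN: R -> SAA becomes R -> SC, C -> AA; S -> BBR becomes S -> BD, D -> BR; S -> SAA becomes S -> SE, E -> AA.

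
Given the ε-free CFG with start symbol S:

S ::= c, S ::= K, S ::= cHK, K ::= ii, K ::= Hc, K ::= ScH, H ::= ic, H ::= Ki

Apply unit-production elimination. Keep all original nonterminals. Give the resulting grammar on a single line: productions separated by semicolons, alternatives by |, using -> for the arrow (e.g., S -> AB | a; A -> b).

S -> c | Hc | ii | ScH | cHK; H -> Ki | ic; K -> Hc | ii | ScH

Unit productions: S->K.
Unit pairs (A ⇒* B via units): (S,K).
S: inherits non-unit rules of {K, S} → Hc | ScH | c | cHK | ii.
H: inherits non-unit rules of {H} → Ki | ic.
K: inherits non-unit rules of {K} → Hc | ScH | ii.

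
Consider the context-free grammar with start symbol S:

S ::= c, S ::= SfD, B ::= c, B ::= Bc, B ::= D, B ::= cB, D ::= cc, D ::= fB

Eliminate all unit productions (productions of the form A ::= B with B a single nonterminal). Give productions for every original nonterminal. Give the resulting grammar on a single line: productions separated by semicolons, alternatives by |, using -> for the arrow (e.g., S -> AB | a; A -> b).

S -> c | SfD; B -> c | Bc | cB | cc | fB; D -> cc | fB

Unit productions: B->D.
Unit pairs (A ⇒* B via units): (B,D).
S: inherits non-unit rules of {S} → SfD | c.
B: inherits non-unit rules of {B, D} → Bc | c | cB | cc | fB.
D: inherits non-unit rules of {D} → cc | fB.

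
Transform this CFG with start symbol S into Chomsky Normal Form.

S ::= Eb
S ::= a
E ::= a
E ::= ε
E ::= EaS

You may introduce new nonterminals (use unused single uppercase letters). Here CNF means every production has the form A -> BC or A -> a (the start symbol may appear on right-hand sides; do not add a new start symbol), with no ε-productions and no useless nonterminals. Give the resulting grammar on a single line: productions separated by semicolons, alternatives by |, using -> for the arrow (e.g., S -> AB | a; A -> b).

S -> a | b | EB; A -> a; B -> b; C -> AS; E -> a | AS | EC

Nullable: {E}; after ε-elimination: S -> a | b | Eb; E -> a | aS | EaS.
No unit productions to eliminate.
TERM: introduce A -> a, B -> b and substitute in every rule of length ≥2.
BIN: E -> EAS becomes E -> EC, C -> AS.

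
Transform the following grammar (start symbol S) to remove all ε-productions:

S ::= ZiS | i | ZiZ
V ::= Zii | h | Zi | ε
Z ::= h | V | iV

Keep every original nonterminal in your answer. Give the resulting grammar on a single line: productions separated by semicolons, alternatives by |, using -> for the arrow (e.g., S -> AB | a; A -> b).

S -> i | Zi | iS | iZ | ZiS | ZiZ; V -> h | i | Zi | ii | Zii; Z -> V | h | i | iV

Nullable set: {V, Z}.
S -> ZiS: Z nullable, giving ZiS | iS.
S -> ZiZ: Z, Z nullable, giving Zi | ZiZ | i | iZ.
Drop V -> ε.
V -> Zi: Z nullable, giving Zi | i.
V -> Zii: Z nullable, giving Zii | ii.
Z -> V: V nullable, giving V.
Z -> iV: V nullable, giving i | iV.
Unchanged (no nullable symbols): S -> i; V -> h; Z -> h.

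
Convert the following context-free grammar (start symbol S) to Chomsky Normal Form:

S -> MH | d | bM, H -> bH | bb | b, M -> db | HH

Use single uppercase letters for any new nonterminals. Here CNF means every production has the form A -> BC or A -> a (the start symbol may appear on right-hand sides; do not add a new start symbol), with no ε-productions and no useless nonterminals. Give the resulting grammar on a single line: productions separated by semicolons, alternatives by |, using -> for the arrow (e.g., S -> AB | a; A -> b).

S -> d | AM | MH; A -> b; B -> d; H -> b | AA | AH; M -> BA | HH

No ε-productions.
No unit productions to eliminate.
TERM: introduce A -> b, B -> d and substitute in every rule of length ≥2.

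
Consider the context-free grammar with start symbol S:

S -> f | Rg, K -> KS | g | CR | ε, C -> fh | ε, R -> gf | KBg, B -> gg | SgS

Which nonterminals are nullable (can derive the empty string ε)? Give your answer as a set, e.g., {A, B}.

Directly nullable (have an ε-rule): {C, K}.
Not nullable: B, R, S — each has a terminal in every rule's right-hand side or depends on a non-nullable symbol.

{C, K}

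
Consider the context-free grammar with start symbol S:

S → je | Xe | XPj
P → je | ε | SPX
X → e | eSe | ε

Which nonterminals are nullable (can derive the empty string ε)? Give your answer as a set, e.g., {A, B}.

Directly nullable (have an ε-rule): {P, X}.
Not nullable: S — each has a terminal in every rule's right-hand side or depends on a non-nullable symbol.

{P, X}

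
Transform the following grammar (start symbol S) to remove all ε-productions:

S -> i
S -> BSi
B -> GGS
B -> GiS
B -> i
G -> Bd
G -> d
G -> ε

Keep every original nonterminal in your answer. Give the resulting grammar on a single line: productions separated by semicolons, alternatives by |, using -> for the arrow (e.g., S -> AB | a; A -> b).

Nullable set: {G}.
B -> GGS: G, G nullable, giving GGS | GS | S.
B -> GiS: G nullable, giving GiS | iS.
Drop G -> ε.
Unchanged (no nullable symbols): S -> BSi; S -> i; B -> i; G -> Bd; G -> d.

S -> i | BSi; B -> S | i | GS | iS | GGS | GiS; G -> d | Bd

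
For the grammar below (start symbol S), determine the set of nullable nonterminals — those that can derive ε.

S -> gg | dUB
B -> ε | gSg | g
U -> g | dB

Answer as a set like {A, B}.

Directly nullable (have an ε-rule): {B}.
Not nullable: S, U — each has a terminal in every rule's right-hand side or depends on a non-nullable symbol.

{B}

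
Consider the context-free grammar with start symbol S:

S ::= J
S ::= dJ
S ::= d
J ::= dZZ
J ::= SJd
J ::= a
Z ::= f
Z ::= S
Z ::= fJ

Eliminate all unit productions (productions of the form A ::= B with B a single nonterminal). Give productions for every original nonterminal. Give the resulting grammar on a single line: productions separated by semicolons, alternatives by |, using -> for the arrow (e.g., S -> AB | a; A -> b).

S -> a | d | dJ | SJd | dZZ; J -> a | SJd | dZZ; Z -> a | d | f | dJ | fJ | SJd | dZZ

Unit productions: S->J, Z->S.
Unit pairs (A ⇒* B via units): (S,J), (Z,J), (Z,S).
S: inherits non-unit rules of {J, S} → SJd | a | d | dJ | dZZ.
J: inherits non-unit rules of {J} → SJd | a | dZZ.
Z: inherits non-unit rules of {J, S, Z} → SJd | a | d | dJ | dZZ | f | fJ.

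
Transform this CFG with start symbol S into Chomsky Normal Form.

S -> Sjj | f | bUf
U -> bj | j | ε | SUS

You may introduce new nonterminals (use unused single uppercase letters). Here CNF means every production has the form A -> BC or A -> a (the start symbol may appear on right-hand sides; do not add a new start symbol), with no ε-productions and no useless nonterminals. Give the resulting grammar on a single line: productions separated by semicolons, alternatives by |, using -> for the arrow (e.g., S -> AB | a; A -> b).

S -> f | BC | BD | SE; A -> j; B -> b; C -> f; D -> UC; E -> AA; F -> US; U -> j | BA | SF | SS

Nullable: {U}; after ε-elimination: S -> f | bf | Sjj | bUf; U -> j | SS | bj | SUS.
No unit productions to eliminate.
TERM: introduce B -> b, C -> f, A -> j and substitute in every rule of length ≥2.
BIN: S -> BUC becomes S -> BD, D -> UC; S -> SAA becomes S -> SE, E -> AA; U -> SUS becomes U -> SF, F -> US.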